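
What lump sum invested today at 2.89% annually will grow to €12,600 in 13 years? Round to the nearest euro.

€8,700

PV = FV·(1+i)^(−n) = 12,600 × 0.690476 = 8,700.0024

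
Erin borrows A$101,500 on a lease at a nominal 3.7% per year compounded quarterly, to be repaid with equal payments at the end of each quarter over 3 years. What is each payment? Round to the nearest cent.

With 4 periods per year: i = 0.00925, n = 12.
PMT = 101500 / ( [1 − (1+0.00925)^(−12)] / 0.00925 ) = 101500 / 11.308596 = 8,975.4735

A$8,975.47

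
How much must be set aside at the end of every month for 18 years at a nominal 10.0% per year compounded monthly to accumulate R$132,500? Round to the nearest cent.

With 12 periods per year: i = 0.00833333, n = 216.
PMT = 132500 / ( [(1+0.00833333)^216 − 1] / 0.00833333 ) = 132500 / 600.563216 = 220.6262

R$220.63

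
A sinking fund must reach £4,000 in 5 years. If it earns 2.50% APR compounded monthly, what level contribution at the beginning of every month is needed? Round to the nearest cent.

£62.53

i = 0.025/12 = 0.00208333 per month; n = 5·12 = 60.
PMT = 4000 / ( [(1+0.00208333)^60 − 1] / 0.00208333 × (1+i) ) = 4000 / 63.973540 = 62.5259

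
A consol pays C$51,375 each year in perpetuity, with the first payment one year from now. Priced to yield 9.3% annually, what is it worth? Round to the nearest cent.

C$552,419.35

PV = C/r = 51375/0.093 = 552,419.3548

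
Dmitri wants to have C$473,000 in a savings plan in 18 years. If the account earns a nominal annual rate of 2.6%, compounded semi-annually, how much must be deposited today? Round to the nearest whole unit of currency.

C$297,113

With 2 periods per year: i = 0.013, n = 36.
PV = FV·(1+i)^(−n) = 473,000 × 0.628145 = 297,112.6260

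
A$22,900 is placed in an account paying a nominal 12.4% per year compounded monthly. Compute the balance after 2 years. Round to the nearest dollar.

Periodic rate i = 0.124/12 = 0.0103333; n = 2 × 12 = 24 periods.
22,900 × (1+0.0103333)^24 = 22,900 × 1.279830 = 29,308.1120

A$29,308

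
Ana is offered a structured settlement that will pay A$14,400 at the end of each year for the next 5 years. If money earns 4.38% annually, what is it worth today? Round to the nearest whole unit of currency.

PV = 14400 × [1 − (1+0.0438)^(−5)] / 0.0438 = 14400 × 4.404696 = 63,427.6156

A$63,428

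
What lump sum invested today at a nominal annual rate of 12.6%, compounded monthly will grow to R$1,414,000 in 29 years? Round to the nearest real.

R$37,309

Periodic rate i = 0.126/12 = 0.0105; n = 29 × 12 = 348 periods.
Discount factor = (1+0.0105)^(−348) = 0.026385; PV = 1,414,000 × 0.026385 = 37,308.7585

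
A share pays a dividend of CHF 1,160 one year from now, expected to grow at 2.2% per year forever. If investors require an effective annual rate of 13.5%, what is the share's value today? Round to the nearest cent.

PV = D₁/(r − g) = 1160/(0.135 − 0.022) = 10,265.4867

CHF 10,265.49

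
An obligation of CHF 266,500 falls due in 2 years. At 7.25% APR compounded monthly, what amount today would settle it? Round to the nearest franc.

With 12 periods per year: i = 0.00604167, n = 24.
PV = FV·(1+i)^(−n) = 266,500 × 0.865400 = 230,629.0344

CHF 230,629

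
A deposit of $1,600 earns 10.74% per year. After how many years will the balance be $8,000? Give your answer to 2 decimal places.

n = ln(8000/1600) / ln(1+0.1074) = ln(5.00000) / 0.102015 = 15.7765 years

15.78 years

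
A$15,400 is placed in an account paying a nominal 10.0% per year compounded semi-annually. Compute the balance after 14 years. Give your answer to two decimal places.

A$60,369.99

With 2 periods per year: i = 0.05, n = 28.
FV = PV·(1+i)^n = 15,400 × 3.920129 = 60,369.9887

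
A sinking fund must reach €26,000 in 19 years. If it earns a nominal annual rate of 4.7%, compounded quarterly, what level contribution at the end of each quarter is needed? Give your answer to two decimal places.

€213.67

Periodic rate i = 0.047/4 = 0.01175; n = 19 × 4 = 76 periods.
FV-annuity factor = 121.682090; PMT = 26000 / 121.682090 = 213.6715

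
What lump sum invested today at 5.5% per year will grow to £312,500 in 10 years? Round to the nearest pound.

£182,947

PV = 312,500 / (1 + 0.055)^10 = 312,500 / 1.708144 = 182,947.0561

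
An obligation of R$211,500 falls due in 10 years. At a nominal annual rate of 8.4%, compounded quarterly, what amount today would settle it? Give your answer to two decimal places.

R$92,104.47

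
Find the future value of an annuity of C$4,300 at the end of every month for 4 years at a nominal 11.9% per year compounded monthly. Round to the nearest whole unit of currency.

C$262,706

i = 0.119/12 = 0.00991667 per month; n = 4·12 = 48.
FV = 4300 × [(1+0.00991667)^48 − 1] / 0.00991667 = 4300 × 61.094459 = 262,706.1752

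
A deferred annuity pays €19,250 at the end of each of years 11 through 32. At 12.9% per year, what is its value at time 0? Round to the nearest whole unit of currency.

€41,277

PV at t=10 (ordinary 22-year annuity): 19250 × a(22|0.129) = 19250 × 7.214729 = 138,883.5261
Discount back 10 years: 138,883.5261 × (1+0.129)^(−10) = 138,883.5261 × 0.297208 = 41,277.3032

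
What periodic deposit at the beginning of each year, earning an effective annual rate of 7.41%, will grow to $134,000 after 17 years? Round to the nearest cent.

PMT = 134000 / ( [(1+0.0741)^17 − 1] / 0.0741 × (1+i) ) = 134000 / 34.368462 = 3,898.9234

$3,898.92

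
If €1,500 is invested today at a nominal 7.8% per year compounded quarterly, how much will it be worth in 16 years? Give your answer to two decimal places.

With 4 periods per year: i = 0.0195, n = 64.
FV = PV·(1+i)^n = 1,500 × 3.441777 = 5,162.6655

€5,162.67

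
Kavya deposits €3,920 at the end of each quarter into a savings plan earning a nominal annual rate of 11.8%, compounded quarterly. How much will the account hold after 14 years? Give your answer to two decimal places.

Periodic rate i = 0.118/4 = 0.0295; n = 14 × 4 = 56 periods.
FV = 3920 × [(1+0.0295)^56 − 1] / 0.0295 = 3920 × 138.786306 = 544,042.3205

€544,042.32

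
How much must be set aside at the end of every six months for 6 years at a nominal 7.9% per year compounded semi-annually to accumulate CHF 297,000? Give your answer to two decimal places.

CHF 19,822.75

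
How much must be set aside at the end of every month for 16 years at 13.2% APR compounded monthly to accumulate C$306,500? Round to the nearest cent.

C$470.22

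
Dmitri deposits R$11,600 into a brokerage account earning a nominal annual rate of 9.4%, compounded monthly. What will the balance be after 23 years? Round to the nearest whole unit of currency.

R$99,941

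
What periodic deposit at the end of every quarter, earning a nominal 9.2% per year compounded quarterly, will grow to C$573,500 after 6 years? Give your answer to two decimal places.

i = 0.092/4 = 0.023 per quarter; n = 6·4 = 24.
FV-annuity factor = 31.560797; PMT = 573500 / 31.560797 = 18,171.2775

C$18,171.28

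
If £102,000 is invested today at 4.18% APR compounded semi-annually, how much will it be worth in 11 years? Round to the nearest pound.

£160,779

With 2 periods per year: i = 0.0209, n = 22.
102,000 × (1+0.0209)^22 = 102,000 × 1.576270 = 160,779.4933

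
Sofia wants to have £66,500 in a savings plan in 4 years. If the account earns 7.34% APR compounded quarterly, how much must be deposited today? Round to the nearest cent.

With 4 periods per year: i = 0.01835, n = 16.
PV = 66,500 / (1 + 0.01835)^16 = 66,500 / 1.337683 = 49,712.8386

£49,712.84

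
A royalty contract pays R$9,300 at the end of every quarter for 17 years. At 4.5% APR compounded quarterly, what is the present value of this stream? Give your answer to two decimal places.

R$440,344.11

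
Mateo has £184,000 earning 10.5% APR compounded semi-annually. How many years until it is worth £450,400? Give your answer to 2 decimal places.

8.75 years

Periodic rate i = 0.105/2 = 0.0525.
n = ln(450400/184000) / ln(1+0.0525) = ln(2.44783) / 0.051168 = 17.4952 half-years
= 17.4952/2 years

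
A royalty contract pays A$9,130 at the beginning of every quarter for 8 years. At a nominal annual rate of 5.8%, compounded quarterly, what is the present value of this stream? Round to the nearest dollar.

With 4 periods per year: i = 0.0145, n = 32.
PV = PMT · [1 − (1+i)^(−n)] / i × (1+i) = 9130 · 25.826932 = 235,799.8924
(Beginning-of-period payments → annuity-due factor ×(1+i).)

A$235,800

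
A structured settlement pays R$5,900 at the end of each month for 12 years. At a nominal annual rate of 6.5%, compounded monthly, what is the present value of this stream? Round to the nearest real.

i = 0.065/12 = 0.00541667 per month; n = 12·12 = 144.
Annuity factor a(144|0.00541667) = 99.808260; PV = 5900 × 99.808260 = 588,868.7313

R$588,869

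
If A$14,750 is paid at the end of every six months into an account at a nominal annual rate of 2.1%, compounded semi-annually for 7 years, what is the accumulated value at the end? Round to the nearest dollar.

With 2 periods per year: i = 0.0105, n = 14.
FV = 14750 × [(1+0.0105)^14 − 1] / 0.0105 = 14750 × 14.996815 = 221,203.0139

A$221,203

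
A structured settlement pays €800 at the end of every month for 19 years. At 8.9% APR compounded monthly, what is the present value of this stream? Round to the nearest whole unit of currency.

With 12 periods per year: i = 0.00741667, n = 228.
PV = PMT · [1 − (1+i)^(−n)] / i = 800 · 109.821716 = 87,857.3732

€87,857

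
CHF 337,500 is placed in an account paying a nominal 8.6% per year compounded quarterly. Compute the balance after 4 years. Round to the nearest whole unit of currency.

Periodic rate i = 0.086/4 = 0.0215; n = 4 × 4 = 16 periods.
337,500 × (1+0.0215)^16 = 337,500 × 1.405445 = 474,337.7756

CHF 474,338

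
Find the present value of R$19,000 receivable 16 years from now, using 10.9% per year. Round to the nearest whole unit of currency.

R$3,630

Discount factor = (1+0.109)^(−16) = 0.191027; PV = 19,000 × 0.191027 = 3,629.5172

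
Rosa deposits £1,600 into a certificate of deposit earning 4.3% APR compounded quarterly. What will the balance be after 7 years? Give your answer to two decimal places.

Periodic rate i = 0.043/4 = 0.01075; n = 7 × 4 = 28 periods.
FV = 1,600 × (1 + 0.01075)^28 = 2,158.4649

£2,158.46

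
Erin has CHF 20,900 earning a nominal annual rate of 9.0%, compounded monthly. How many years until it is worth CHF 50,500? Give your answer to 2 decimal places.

Periodic rate i = 0.09/12 = 0.0075.
n = ln(50500/20900) / ln(1+0.0075) = ln(2.41627) / 0.007472 = 118.0705 months
= 118.0705/12 years

9.84 years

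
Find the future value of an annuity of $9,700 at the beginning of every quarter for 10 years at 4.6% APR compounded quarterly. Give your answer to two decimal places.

With 4 periods per year: i = 0.0115, n = 40.
Accumulation factor s(40|0.0115) × (1+i) = 51.007870; FV = 9700 × 51.007870 = 494,776.3397
(annuity-due: payments at period start, so ×(1+i).)

$494,776.34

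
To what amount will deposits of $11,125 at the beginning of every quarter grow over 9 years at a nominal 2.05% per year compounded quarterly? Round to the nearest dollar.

With 4 periods per year: i = 0.005125, n = 36.
Accumulation factor s(36|0.005125) × (1+i) = 39.626533; FV = 11125 × 39.626533 = 440,845.1845
(annuity-due: payments at period start, so ×(1+i).)

$440,845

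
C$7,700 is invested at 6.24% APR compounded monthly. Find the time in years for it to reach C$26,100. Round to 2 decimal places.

Periodic rate i = 0.0624/12 = 0.0052.
(1+i)^n = 26100/7700 = 3.38961, so n = ln 3.38961 / ln 1.0052 = 235.3627 months
= 235.3627/12 years

19.61 years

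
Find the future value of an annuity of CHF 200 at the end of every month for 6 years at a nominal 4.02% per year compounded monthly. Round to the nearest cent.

CHF 16,254.48

With 12 periods per year: i = 0.00335, n = 72.
FV = PMT · [(1+i)^n − 1] / i = 200 · 81.272418 = 16,254.4836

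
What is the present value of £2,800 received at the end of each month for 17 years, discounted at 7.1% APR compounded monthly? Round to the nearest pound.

£331,192

i = 0.071/12 = 0.00591667 per month; n = 17·12 = 204.
PV = 2800 × [1 − (1+0.00591667)^(−204)] / 0.00591667 = 2800 × 118.283005 = 331,192.4130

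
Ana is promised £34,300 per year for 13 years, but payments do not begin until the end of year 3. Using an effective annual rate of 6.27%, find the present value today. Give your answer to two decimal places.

£264,682.84

PV at t=2 (ordinary 13-year annuity): 34300 × a(13|0.0627) = 34300 × 8.714712 = 298,914.6104
Discount back 2 years: 298,914.6104 × (1+0.0627)^(−2) = 298,914.6104 × 0.885480 = 264,682.8376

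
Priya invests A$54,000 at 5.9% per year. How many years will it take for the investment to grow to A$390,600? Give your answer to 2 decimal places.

34.52 years

(1+i)^n = 390600/54000 = 7.23333, so n = ln 7.23333 / ln 1.059 = 34.5172 years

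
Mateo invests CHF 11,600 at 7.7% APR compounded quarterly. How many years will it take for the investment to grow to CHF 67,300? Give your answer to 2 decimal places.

23.05 years

Periodic rate i = 0.077/4 = 0.01925.
(1+i)^n = 67300/11600 = 5.80172, so n = ln 5.80172 / ln 1.01925 = 92.2090 quarters
= 92.2090/4 years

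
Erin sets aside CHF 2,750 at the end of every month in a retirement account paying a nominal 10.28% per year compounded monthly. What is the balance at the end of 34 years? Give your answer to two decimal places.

CHF 10,102,208.83

Periodic rate i = 0.1028/12 = 0.00856667; n = 34 × 12 = 408 periods.
FV = 2750 × [(1+0.00856667)^408 − 1] / 0.00856667 = 2750 × 3673.530483 = 10,102,208.8284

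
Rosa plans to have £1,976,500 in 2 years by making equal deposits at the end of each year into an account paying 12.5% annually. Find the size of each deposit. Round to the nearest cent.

£930,117.65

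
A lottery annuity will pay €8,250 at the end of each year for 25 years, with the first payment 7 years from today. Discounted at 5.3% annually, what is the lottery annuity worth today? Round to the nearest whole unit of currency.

€82,787

PV at t=6 (ordinary 25-year annuity): 8250 × a(25|0.053) = 8250 × 13.679747 = 112,857.9105
PV₀ = 112,857.9105 / (1+0.053)^6 = 112,857.9105 / 1.363233 = 82,786.9301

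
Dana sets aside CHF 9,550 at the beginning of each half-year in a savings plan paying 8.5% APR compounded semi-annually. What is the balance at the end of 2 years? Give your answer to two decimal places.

CHF 42,434.94

Periodic rate i = 0.085/2 = 0.0425; n = 2 × 2 = 4 periods.
FV = 9550 × [(1+0.0425)^4 − 1] / 0.0425 × (1+i) = 9550 × 4.443450 = 42,434.9436
Payments are at the start of each period, so multiply by (1+i).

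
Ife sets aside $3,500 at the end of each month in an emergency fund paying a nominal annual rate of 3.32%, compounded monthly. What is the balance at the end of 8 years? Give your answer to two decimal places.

i = 0.0332/12 = 0.00276667 per month; n = 8·12 = 96.
FV = 3500 × [(1+0.00276667)^96 − 1] / 0.00276667 = 3500 × 109.783754 = 384,243.1398

$384,243.14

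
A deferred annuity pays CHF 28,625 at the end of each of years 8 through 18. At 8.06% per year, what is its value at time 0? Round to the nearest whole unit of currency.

PV at t=7 (ordinary 11-year annuity): 28625 × a(11|0.0806) = 28625 × 7.118230 = 203,759.3472
Discount back 7 years: 203,759.3472 × (1+0.0806)^(−7) = 203,759.3472 × 0.581226 = 118,430.2915

CHF 118,430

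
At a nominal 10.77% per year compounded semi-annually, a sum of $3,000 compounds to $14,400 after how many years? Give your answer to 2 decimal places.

14.95 years

Periodic rate i = 0.1077/2 = 0.05385.
(1+i)^n = 14400/3000 = 4.80000, so n = ln 4.80000 / ln 1.05385 = 29.9068 half-years
= 29.9068/2 years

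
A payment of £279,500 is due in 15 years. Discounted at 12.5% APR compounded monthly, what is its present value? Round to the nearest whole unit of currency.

£43,280

With 12 periods per year: i = 0.0104167, n = 180.
PV = FV·(1+i)^(−n) = 279,500 × 0.154849 = 43,280.4324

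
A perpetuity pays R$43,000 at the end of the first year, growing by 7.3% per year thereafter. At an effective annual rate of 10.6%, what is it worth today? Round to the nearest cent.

R$1,303,030.30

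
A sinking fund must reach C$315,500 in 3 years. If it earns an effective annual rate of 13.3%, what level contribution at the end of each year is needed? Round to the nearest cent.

C$92,340.86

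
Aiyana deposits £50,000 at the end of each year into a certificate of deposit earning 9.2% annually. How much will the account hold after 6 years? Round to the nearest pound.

£378,070

FV = PMT · [(1+i)^n − 1] / i = 50000 · 7.561397 = 378,069.8373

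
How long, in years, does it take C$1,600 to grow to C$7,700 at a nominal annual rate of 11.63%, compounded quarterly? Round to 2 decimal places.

13.71 years

Periodic rate i = 0.1163/4 = 0.029075.
(1+i)^n = 7700/1600 = 4.81250, so n = ln 4.81250 / ln 1.02907 = 54.8220 quarters
= 54.8220/4 years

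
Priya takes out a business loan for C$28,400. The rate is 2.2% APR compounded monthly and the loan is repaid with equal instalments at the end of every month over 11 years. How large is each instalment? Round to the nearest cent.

i = 0.022/12 = 0.00183333 per month; n = 11·12 = 132.
PMT = 28400 / ( [1 − (1+0.00183333)^(−132)] / 0.00183333 ) = 28400 / 117.147199 = 242.4300

C$242.43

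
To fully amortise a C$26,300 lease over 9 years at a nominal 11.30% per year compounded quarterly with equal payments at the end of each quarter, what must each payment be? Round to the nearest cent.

Periodic rate i = 0.113/4 = 0.02825; n = 9 × 4 = 36 periods.
Annuity-PV factor = 22.413656; PMT = 26300 / 22.413656 = 1,173.3918

C$1,173.39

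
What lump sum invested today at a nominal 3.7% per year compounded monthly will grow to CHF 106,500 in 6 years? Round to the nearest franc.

With 12 periods per year: i = 0.00308333, n = 72.
Discount factor = (1+0.00308333)^(−72) = 0.801189; PV = 106,500 × 0.801189 = 85,326.6245

CHF 85,327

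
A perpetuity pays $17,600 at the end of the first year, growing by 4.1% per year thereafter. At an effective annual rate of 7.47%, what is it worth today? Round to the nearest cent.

$522,255.19

PV = PMT / (i − g) = 17600 / (0.0747 − 0.041) = 17600 / 0.033700 = 522,255.1929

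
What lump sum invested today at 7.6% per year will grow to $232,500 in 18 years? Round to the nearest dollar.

$62,202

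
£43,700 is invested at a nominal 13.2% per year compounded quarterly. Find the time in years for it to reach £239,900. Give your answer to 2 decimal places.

13.11 years

Periodic rate i = 0.132/4 = 0.033.
n = ln(239900/43700) / ln(1+0.033) = ln(5.48970) / 0.032467 = 52.4491 quarters
= 52.4491/4 years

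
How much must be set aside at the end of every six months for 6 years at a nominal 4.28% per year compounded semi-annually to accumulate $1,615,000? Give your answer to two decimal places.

$119,468.81

i = 0.0428/2 = 0.0214 per half-year; n = 6·2 = 12.
FV-annuity factor = 13.518173; PMT = 1.615e+06 / 13.518173 = 119,468.8096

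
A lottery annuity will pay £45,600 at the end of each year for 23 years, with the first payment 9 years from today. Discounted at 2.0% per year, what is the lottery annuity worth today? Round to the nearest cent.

£711,917.24

PV at t=8 (ordinary 23-year annuity): 45600 × a(23|0.02) = 45600 × 18.292204 = 834,124.5076
Discount back 8 years: 834,124.5076 × (1+0.02)^(−8) = 834,124.5076 × 0.853490 = 711,917.2357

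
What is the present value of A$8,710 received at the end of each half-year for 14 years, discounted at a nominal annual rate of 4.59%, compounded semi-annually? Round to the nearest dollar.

A$178,467

Periodic rate i = 0.0459/2 = 0.02295; n = 14 × 2 = 28 periods.
Annuity factor a(28|0.02295) = 20.489896; PV = 8710 × 20.489896 = 178,466.9933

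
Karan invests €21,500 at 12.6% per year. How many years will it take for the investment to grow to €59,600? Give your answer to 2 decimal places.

n = ln(59600/21500) / ln(1+0.126) = ln(2.77209) / 0.118672 = 8.5918 years

8.59 years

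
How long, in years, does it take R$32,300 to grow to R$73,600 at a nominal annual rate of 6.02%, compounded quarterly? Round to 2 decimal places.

13.78 years

Periodic rate i = 0.0602/4 = 0.01505.
(1+i)^n = 73600/32300 = 2.27864, so n = ln 2.27864 / ln 1.01505 = 55.1335 quarters
= 55.1335/4 years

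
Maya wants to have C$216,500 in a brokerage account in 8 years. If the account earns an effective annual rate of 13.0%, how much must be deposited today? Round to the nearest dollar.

C$81,439

PV = FV·(1+i)^(−n) = 216,500 × 0.376160 = 81,438.6101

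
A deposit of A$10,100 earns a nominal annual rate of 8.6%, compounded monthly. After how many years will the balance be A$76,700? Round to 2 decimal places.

23.66 years

Periodic rate i = 0.086/12 = 0.00716667.
(1+i)^n = 76700/10100 = 7.59406, so n = ln 7.59406 / ln 1.00717 = 283.9008 months
= 283.9008/12 years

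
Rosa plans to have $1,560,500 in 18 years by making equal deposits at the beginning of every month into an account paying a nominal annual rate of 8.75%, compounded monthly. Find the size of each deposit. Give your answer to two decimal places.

$2,970.19

i = 0.0875/12 = 0.00729167 per month; n = 18·12 = 216.
FV-annuity factor × (1+i) = 525.387045; PMT = 1.5605e+06 / 525.387045 = 2,970.1912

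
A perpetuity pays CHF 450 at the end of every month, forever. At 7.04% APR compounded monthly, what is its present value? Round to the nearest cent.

CHF 76,704.55

Periodic rate i = 0.0704/12 = 0.00586667.
PV = C/r = 450/0.00586667 = 76,704.5455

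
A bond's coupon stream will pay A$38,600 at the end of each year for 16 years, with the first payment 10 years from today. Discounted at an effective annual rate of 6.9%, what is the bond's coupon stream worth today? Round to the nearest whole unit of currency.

PV at t=9 (ordinary 16-year annuity): 38600 × a(16|0.069) = 38600 × 9.509562 = 367,069.0763
Discount back 9 years: 367,069.0763 × (1+0.069)^(−9) = 367,069.0763 × 0.548530 = 201,348.5248

A$201,349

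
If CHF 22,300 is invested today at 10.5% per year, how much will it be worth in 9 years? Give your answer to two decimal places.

CHF 54,772.85

22,300 × (1+0.105)^9 = 22,300 × 2.456182 = 54,772.8533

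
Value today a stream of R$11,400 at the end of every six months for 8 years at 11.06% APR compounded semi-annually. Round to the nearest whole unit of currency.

R$119,019

i = 0.1106/2 = 0.0553 per half-year; n = 8·2 = 16.
PV = PMT · [1 − (1+i)^(−n)] / i = 11400 · 10.440253 = 119,018.8848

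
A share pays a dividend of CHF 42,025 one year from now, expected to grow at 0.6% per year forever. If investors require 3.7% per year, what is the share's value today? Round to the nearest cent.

CHF 1,355,645.16

PV = PMT / (i − g) = 42025 / (0.037 − 0.006) = 42025 / 0.031000 = 1,355,645.1613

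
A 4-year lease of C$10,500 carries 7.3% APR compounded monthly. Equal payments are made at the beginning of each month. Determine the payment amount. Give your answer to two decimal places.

C$251.37

With 12 periods per year: i = 0.00608333, n = 48.
Annuity-PV factor × (1+i) = 41.771024; PMT = 10500 / 41.771024 = 251.3704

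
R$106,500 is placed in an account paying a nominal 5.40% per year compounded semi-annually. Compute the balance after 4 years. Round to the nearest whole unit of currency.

R$131,799

i = 0.054/2 = 0.027 per half-year; n = 4·2 = 8.
FV = 106,500 × (1 + 0.027)^8 = 131,799.3160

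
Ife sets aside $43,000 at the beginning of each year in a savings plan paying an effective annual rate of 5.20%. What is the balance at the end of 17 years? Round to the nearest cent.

$1,189,513.53

Accumulation factor s(17|0.052) × (1+i) = 27.663105; FV = 43000 × 27.663105 = 1,189,513.5324
(annuity-due: payments at period start, so ×(1+i).)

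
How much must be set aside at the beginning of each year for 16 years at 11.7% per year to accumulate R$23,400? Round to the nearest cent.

R$502.99

FV-annuity factor × (1+i) = 46.521381; PMT = 23400 / 46.521381 = 502.9945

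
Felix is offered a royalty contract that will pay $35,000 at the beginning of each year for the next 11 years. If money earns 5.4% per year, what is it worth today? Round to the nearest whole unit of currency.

$300,087

PV = 35000 × [1 − (1+0.054)^(−11)] / 0.054 × (1+i) = 35000 × 8.573913 = 300,086.9385
(Beginning-of-period payments → annuity-due factor ×(1+i).)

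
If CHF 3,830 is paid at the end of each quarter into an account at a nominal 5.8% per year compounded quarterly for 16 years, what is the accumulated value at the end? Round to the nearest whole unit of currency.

CHF 399,547

i = 0.058/4 = 0.0145 per quarter; n = 16·4 = 64.
FV = PMT · [(1+i)^n − 1] / i = 3830 · 104.320406 = 399,547.1563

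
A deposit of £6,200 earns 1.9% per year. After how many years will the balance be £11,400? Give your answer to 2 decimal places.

32.36 years

n = ln(11400/6200) / ln(1+0.019) = ln(1.83871) / 0.018822 = 32.3596 years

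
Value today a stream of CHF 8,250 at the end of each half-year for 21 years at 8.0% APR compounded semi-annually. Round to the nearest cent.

CHF 166,531.42

i = 0.08/2 = 0.04 per half-year; n = 21·2 = 42.
PV = PMT · [1 − (1+i)^(−n)] / i = 8250 · 20.185627 = 166,531.4206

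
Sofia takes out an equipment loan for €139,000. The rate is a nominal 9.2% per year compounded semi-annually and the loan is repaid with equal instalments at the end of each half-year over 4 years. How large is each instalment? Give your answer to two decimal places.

€21,159.92

i = 0.092/2 = 0.046 per half-year; n = 4·2 = 8.
Annuity-PV factor = 6.569022; PMT = 139000 / 6.569022 = 21,159.9238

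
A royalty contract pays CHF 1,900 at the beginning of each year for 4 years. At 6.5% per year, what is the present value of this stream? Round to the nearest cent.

CHF 6,932.10

Annuity factor a(4|0.065) × (1+i) = 3.648476; PV = 1900 × 3.648476 = 6,932.1035
(annuity-due: payments at period start, so ×(1+i).)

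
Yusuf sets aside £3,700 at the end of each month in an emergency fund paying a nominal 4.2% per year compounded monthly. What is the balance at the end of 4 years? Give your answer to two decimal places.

Periodic rate i = 0.042/12 = 0.0035; n = 4 × 12 = 48 periods.
Accumulation factor s(48|0.0035) = 52.168482; FV = 3700 × 52.168482 = 193,023.3840

£193,023.38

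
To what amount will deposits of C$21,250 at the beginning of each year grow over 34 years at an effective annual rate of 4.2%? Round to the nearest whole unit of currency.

FV = 21250 × [(1+0.042)^34 − 1] / 0.042 × (1+i) = 21250 × 75.680020 = 1,608,200.4184
Payments are at the start of each period, so multiply by (1+i).

C$1,608,200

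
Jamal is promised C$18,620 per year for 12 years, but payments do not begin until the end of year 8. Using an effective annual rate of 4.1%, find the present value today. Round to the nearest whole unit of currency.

C$131,143

PV at t=7 (ordinary 12-year annuity): 18620 × a(12|0.041) = 18620 × 9.330854 = 173,740.4941
Discount back 7 years: 173,740.4941 × (1+0.041)^(−7) = 173,740.4941 × 0.754823 = 131,143.2511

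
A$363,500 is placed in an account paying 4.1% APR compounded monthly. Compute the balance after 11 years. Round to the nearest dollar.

A$570,213

Periodic rate i = 0.041/12 = 0.00341667; n = 11 × 12 = 132 periods.
363,500 × (1+0.00341667)^132 = 363,500 × 1.568675 = 570,213.3500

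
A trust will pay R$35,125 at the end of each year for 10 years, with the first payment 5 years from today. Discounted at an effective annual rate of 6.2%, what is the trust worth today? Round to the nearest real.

PV at t=4 (ordinary 10-year annuity): 35125 × a(10|0.062) = 35125 × 7.290846 = 256,090.9705
Discount back 4 years: 256,090.9705 × (1+0.062)^(−4) = 256,090.9705 × 0.786144 = 201,324.3006

R$201,324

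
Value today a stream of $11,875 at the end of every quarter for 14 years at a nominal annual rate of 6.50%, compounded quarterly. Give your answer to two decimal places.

$434,457.41

With 4 periods per year: i = 0.01625, n = 56.
Annuity factor a(56|0.01625) = 36.585887; PV = 11875 × 36.585887 = 434,457.4140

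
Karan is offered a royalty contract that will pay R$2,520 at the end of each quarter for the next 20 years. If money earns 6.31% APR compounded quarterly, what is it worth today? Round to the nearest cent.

i = 0.0631/4 = 0.015775 per quarter; n = 20·4 = 80.
Annuity factor a(80|0.015775) = 45.268486; PV = 2520 × 45.268486 = 114,076.5845

R$114,076.58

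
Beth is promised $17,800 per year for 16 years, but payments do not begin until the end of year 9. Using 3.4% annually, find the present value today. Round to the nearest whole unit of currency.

PV at t=8 (ordinary 16-year annuity): 17800 × a(16|0.034) = 17800 × 12.185447 = 216,900.9494
PV₀ = 216,900.9494 / (1+0.034)^8 = 216,900.9494 / 1.306665 = 165,995.8165

$165,996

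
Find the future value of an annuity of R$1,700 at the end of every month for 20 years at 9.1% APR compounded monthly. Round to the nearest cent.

i = 0.091/12 = 0.00758333 per month; n = 20·12 = 240.
Accumulation factor s(240|0.00758333) = 676.434295; FV = 1700 × 676.434295 = 1,149,938.3016

R$1,149,938.30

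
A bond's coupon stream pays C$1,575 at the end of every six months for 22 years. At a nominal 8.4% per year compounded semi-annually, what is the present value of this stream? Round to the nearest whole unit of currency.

Periodic rate i = 0.084/2 = 0.042; n = 22 × 2 = 44 periods.
Annuity factor a(44|0.042) = 19.913953; PV = 1575 × 19.913953 = 31,364.4764

C$31,364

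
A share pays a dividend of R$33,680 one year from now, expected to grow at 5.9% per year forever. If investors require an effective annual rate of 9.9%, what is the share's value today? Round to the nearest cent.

R$842,000.00

PV = D₁/(r − g) = 33680/(0.099 − 0.059) = 842,000.0000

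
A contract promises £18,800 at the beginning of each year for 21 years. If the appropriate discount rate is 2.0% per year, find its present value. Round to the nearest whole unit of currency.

PV = 18800 × [1 − (1+0.02)^(−21)] / 0.02 × (1+i) = 18800 × 17.351433 = 326,206.9469
(Beginning-of-period payments → annuity-due factor ×(1+i).)

£326,207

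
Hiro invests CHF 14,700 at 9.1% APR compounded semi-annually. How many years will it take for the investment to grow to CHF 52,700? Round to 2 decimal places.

14.35 years

Periodic rate i = 0.091/2 = 0.0455.
n = ln(52700/14700) / ln(1+0.0455) = ln(3.58503) / 0.044495 = 28.6945 half-years
= 28.6945/2 years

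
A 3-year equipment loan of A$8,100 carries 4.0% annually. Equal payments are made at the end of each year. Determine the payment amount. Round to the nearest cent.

Annuity-PV factor = 2.775091; PMT = 8100 / 2.775091 = 2,918.8232

A$2,918.82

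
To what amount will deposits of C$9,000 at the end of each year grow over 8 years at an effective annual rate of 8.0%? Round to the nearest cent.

C$95,729.65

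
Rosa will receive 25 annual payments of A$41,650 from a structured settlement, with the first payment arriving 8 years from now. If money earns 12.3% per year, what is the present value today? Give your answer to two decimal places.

Value one period before first payment (t=7): 41650 × [1 − (1+0.123)^(−25)] / 0.123 = 41650 × 7.682779 = 319,987.7518
PV₀ = 319,987.7518 / (1+0.123)^7 = 319,987.7518 / 2.252466 = 142,061.0634

A$142,061.06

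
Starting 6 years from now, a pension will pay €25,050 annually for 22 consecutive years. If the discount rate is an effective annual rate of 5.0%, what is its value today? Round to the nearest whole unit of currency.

Value one period before first payment (t=5): 25050 × [1 − (1+0.05)^(−22)] / 0.05 = 25050 × 13.163003 = 329,733.2146
Discount back 5 years: 329,733.2146 × (1+0.05)^(−5) = 329,733.2146 × 0.783526 = 258,354.6016

€258,355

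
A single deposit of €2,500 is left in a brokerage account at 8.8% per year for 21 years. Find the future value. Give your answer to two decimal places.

2,500 × (1+0.088)^21 = 2,500 × 5.877692 = 14,694.2293

€14,694.23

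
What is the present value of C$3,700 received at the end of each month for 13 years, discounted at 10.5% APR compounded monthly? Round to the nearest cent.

C$314,224.53

With 12 periods per year: i = 0.00875, n = 156.
Annuity factor a(156|0.00875) = 84.925549; PV = 3700 × 84.925549 = 314,224.5301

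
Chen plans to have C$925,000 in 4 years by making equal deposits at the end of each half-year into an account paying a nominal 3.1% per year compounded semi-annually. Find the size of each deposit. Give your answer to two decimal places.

C$109,497.03

Periodic rate i = 0.031/2 = 0.0155; n = 4 × 2 = 8 periods.
PMT = 925000 / ( [(1+0.0155)^8 − 1] / 0.0155 ) = 925000 / 8.447718 = 109,497.0272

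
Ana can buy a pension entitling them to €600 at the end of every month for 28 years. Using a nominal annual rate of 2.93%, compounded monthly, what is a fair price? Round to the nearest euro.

€137,440

i = 0.0293/12 = 0.00244167 per month; n = 28·12 = 336.
Annuity factor a(336|0.00244167) = 229.066498; PV = 600 × 229.066498 = 137,439.8986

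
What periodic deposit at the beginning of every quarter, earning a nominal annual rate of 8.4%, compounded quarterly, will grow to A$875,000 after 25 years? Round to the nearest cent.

Periodic rate i = 0.084/4 = 0.021; n = 25 × 4 = 100 periods.
FV-annuity factor × (1+i) = 339.871679; PMT = 875000 / 339.871679 = 2,574.5011

A$2,574.50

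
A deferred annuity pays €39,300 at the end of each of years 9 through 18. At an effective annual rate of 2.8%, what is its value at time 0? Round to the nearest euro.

Value one period before first payment (t=8): 39300 × [1 − (1+0.028)^(−10)] / 0.028 = 39300 × 8.617934 = 338,684.8033
Discount back 8 years: 338,684.8033 × (1+0.028)^(−8) = 338,684.8033 × 0.801780 = 271,550.6165

€271,551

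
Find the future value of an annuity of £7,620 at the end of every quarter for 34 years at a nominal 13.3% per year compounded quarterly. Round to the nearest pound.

i = 0.133/4 = 0.03325 per quarter; n = 34·4 = 136.
FV = 7620 × [(1+0.03325)^136 − 1] / 0.03325 = 7620 × 2541.176845 = 19,363,767.5585

£19,363,768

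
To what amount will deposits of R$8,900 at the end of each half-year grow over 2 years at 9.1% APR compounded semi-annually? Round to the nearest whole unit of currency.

Periodic rate i = 0.091/2 = 0.0455; n = 2 × 2 = 4 periods.
Accumulation factor s(4|0.0455) = 4.281375; FV = 8900 × 4.281375 = 38,104.2392

R$38,104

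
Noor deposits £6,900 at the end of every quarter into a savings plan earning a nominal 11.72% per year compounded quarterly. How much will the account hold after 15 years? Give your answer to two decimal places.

With 4 periods per year: i = 0.0293, n = 60.
FV = 6900 × [(1+0.0293)^60 − 1] / 0.0293 = 6900 × 158.911835 = 1,096,491.6616

£1,096,491.66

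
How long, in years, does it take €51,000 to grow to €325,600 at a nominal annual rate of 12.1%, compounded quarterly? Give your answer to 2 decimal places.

Periodic rate i = 0.121/4 = 0.03025.
n = ln(325600/51000) / ln(1+0.03025) = ln(6.38431) / 0.029801 = 62.2064 quarters
= 62.2064/4 years

15.55 years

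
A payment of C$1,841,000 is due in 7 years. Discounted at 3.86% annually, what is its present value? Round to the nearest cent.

C$1,412,262.93

Discount factor = (1+0.0386)^(−7) = 0.767117; PV = 1,841,000 × 0.767117 = 1,412,262.9335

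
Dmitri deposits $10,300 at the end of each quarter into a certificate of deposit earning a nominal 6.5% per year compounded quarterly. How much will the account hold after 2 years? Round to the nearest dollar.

$87,242

i = 0.065/4 = 0.01625 per quarter; n = 2·4 = 8.
FV = PMT · [(1+i)^n − 1] / i = 10300 · 8.470092 = 87,241.9456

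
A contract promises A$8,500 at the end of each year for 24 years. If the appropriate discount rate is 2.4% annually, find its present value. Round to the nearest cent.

Annuity factor a(24|0.024) = 18.084169; PV = 8500 × 18.084169 = 153,715.4371

A$153,715.44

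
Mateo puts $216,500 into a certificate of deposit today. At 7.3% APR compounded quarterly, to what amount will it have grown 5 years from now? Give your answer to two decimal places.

i = 0.073/4 = 0.01825 per quarter; n = 5·4 = 20.
FV = 216,500 × (1 + 0.01825)^20 = 310,846.7105

$310,846.71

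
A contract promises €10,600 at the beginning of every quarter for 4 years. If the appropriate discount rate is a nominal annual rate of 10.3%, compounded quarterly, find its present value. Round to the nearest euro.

i = 0.103/4 = 0.02575 per quarter; n = 4·4 = 16.
PV = 10600 × [1 − (1+0.02575)^(−16)] / 0.02575 × (1+i) = 10600 × 13.313342 = 141,121.4210
(Beginning-of-period payments → annuity-due factor ×(1+i).)

€141,121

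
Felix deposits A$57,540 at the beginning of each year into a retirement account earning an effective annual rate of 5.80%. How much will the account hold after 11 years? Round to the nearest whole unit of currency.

Accumulation factor s(11|0.058) × (1+i) = 15.674261; FV = 57540 × 15.674261 = 901,896.9693
(Beginning-of-period payments → annuity-due factor ×(1+i).)

A$901,897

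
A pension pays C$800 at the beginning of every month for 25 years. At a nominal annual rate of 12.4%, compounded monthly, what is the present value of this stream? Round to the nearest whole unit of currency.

C$74,639

i = 0.124/12 = 0.0103333 per month; n = 25·12 = 300.
PV = 800 × [1 − (1+0.0103333)^(−300)] / 0.0103333 × (1+i) = 800 × 93.298918 = 74,639.1347
(annuity-due: payments at period start, so ×(1+i).)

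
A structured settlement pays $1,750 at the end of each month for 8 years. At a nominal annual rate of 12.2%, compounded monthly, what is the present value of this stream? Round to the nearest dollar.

$106,949

i = 0.122/12 = 0.0101667 per month; n = 8·12 = 96.
PV = 1750 × [1 − (1+0.0101667)^(−96)] / 0.0101667 = 1750 × 61.113751 = 106,949.0644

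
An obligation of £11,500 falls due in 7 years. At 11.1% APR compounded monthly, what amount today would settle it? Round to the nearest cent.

With 12 periods per year: i = 0.00925, n = 84.
PV = FV·(1+i)^(−n) = 11,500 × 0.461428 = 5,306.4266

£5,306.43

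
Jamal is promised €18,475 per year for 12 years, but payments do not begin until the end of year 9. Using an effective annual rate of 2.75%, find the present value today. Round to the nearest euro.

Value one period before first payment (t=8): 18475 × [1 − (1+0.0275)^(−12)] / 0.0275 = 18475 × 10.104204 = 186,675.1626
Discount back 8 years: 186,675.1626 × (1+0.0275)^(−8) = 186,675.1626 × 0.804906 = 150,256.0244

€150,256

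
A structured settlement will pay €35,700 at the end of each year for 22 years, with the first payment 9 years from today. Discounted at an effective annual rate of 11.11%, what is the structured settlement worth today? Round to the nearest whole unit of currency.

PV at t=8 (ordinary 22-year annuity): 35700 × a(22|0.1111) = 35700 × 8.114323 = 289,681.3173
PV₀ = 289,681.3173 / (1+0.1111)^8 = 289,681.3173 / 2.322871 = 124,708.2848

€124,708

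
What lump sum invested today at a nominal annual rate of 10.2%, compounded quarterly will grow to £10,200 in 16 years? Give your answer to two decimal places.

Periodic rate i = 0.102/4 = 0.0255; n = 16 × 4 = 64 periods.
PV = FV·(1+i)^(−n) = 10,200 × 0.199580 = 2,035.7181

£2,035.72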